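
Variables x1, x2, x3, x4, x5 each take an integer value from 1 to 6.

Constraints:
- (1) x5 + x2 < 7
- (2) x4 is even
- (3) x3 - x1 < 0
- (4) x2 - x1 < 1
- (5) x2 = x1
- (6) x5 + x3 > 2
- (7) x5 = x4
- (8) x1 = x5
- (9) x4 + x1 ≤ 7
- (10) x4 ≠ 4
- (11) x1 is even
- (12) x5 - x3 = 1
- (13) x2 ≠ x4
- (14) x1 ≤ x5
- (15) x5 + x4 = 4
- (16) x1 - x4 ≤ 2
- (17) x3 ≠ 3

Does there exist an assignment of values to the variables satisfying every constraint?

From constraints 5, 7, and 8, x2 = x1 = x5 = x4, so x2 = x4. But constraint 13 says x2 ≠ x4. Contradiction.

Unsatisfiable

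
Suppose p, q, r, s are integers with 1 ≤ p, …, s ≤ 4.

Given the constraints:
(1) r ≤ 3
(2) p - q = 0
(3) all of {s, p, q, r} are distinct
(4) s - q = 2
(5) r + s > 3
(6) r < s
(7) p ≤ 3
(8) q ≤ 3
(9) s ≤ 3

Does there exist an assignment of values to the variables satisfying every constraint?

Constraints 1, 7, 8, and 9 confine each of s, p, q, r to the 3 values {1, …, 3} (the domain already gives each ≥ 1).
Constraint 3 requires all 4 of them to be distinct, but only 3 values are available — impossible by the pigeonhole principle.

Unsatisfiable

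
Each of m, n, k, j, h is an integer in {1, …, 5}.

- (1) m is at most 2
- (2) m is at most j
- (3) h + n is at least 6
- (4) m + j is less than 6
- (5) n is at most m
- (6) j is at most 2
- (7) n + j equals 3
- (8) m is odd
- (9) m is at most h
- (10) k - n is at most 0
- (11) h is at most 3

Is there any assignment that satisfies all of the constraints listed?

From constraint 11: h ≤ 3. From constraints 1 and 5: n ≤ m ≤ 2. Hence h + n ≤ 5. But constraint 3 requires h + n ≥ 6, and 6 > 5. Contradiction.

Unsatisfiable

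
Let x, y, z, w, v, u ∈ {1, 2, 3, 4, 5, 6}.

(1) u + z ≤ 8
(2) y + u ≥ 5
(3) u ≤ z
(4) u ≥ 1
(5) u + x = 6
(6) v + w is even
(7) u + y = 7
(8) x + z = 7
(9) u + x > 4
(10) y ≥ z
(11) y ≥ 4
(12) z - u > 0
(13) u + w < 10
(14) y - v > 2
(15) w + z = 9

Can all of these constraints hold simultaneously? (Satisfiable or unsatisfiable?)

Setting (x, y, z, w, v, u) = (4, 5, 3, 6, 2, 2) satisfies everything: constraint 1: u + z = 5; constraint 2: y + u = 7, and the others follow.

Satisfiable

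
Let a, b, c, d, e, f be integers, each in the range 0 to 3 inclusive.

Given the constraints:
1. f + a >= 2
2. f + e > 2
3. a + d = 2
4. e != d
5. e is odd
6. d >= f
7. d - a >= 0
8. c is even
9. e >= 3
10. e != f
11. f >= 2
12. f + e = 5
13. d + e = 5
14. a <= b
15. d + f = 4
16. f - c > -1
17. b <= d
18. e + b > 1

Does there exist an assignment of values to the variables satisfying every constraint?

Satisfiable

One satisfying assignment is a = 0, b = 0, c = 2, d = 2, e = 3, f = 2.
For the less obvious constraints — constraint 1: f + a = 2; constraint 2: f + e = 5 — and the others hold by inspection.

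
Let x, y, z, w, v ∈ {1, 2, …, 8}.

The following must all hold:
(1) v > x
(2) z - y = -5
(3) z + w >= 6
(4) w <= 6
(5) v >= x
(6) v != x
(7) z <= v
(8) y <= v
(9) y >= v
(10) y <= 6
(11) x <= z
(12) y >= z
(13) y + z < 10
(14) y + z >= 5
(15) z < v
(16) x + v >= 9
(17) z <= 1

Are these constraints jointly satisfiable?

From constraints 11 and 17: x ≤ z ≤ 1. From constraints 9 and 10: v ≤ y ≤ 6. Hence x + v ≤ 7. But constraint 16 requires x + v ≥ 9, and 9 > 7. Contradiction.

Unsatisfiable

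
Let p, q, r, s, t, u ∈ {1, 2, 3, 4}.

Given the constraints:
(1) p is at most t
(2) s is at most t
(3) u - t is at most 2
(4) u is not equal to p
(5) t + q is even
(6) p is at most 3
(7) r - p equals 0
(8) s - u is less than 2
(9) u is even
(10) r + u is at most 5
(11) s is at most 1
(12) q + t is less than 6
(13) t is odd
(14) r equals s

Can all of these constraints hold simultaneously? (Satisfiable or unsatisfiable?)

Try p = 1, q = 1, r = 1, s = 1, t = 3, u = 2.
Check constraint 3: u - t = -1; constraint 7: r - p = 0; constraint 8: s - u = -1. The remaining constraints are straightforward to verify.

Satisfiable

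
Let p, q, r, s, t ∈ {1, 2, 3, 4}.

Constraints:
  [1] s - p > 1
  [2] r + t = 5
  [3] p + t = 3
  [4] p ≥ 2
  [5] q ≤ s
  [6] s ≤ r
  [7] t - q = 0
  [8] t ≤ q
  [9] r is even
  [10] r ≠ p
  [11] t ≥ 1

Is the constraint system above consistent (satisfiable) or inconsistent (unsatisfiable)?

Satisfiable

Try p = 2, q = 1, r = 4, s = 4, t = 1.
Check constraint 1: s - p = 2; constraint 2: r + t = 5. The remaining constraints are straightforward to verify.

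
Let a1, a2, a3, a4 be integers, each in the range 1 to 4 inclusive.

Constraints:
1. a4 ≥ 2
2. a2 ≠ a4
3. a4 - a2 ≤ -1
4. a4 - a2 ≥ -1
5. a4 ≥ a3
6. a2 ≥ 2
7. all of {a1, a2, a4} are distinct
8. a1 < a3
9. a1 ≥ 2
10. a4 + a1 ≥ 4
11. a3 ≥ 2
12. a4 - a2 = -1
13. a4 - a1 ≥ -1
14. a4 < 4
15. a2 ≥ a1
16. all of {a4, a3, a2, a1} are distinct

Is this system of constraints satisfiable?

Constraints 1, 6, 9, and 11 confine each of a4, a3, a2, a1 to the 3 values {2, …, 4} (the domain already gives each ≤ 4).
Constraint 16 requires all 4 of them to be distinct, but only 3 values are available — impossible by the pigeonhole principle.

Unsatisfiable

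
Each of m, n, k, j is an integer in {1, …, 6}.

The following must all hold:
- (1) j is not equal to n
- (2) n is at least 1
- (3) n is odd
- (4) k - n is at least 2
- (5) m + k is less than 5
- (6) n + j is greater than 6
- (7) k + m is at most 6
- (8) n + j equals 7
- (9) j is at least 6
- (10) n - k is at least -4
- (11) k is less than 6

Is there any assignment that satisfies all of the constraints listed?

The assignment m = 1, n = 1, k = 3, j = 6 works:
  constraint 4 holds since k - n = 2.
  constraint 5 holds since m + k = 4.
  constraint 6 holds since n + j = 7.
The rest check out directly.

Satisfiable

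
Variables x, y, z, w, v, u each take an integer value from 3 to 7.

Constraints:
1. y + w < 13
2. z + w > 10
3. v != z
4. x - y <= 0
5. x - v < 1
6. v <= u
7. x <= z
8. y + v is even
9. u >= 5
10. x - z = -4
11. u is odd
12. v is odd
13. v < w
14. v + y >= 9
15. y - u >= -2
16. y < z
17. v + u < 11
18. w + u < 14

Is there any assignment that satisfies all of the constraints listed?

The assignment x = 3, y = 5, z = 7, w = 6, v = 5, u = 5 works:
  constraint 1 holds since y + w = 11.
  constraint 2 holds since z + w = 13.
The rest check out directly.

Satisfiable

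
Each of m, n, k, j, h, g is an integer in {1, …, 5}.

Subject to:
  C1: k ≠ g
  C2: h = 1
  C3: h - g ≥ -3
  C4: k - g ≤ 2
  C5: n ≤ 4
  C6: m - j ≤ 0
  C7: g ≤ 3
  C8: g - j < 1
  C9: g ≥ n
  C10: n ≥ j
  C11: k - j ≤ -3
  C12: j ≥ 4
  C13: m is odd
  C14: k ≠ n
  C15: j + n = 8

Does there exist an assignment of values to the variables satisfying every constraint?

Unsatisfiable

From constraints 10 and 12: n ≥ j and j ≥ 4, so n ≥ 4. From constraints 7 and 9: n ≤ g and g ≤ 3, so n ≤ 3. But 3 < 4, so no value of n works.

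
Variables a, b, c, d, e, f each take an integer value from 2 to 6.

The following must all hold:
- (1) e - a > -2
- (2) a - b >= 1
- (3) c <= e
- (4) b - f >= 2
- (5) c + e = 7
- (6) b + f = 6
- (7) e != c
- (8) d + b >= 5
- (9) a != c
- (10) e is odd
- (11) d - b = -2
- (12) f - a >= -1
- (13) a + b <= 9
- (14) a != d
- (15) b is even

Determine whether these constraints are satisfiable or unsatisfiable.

Constraints 2, 4, and 12 give a − b ≥ 1, b − f ≥ 2, f − a ≥ -1.
Adding all 3 inequalities: the left sides telescope to 0, and the right sides sum to 1 + 2 + (-1) = 2. So 0 ≥ 2, which is false.

Unsatisfiable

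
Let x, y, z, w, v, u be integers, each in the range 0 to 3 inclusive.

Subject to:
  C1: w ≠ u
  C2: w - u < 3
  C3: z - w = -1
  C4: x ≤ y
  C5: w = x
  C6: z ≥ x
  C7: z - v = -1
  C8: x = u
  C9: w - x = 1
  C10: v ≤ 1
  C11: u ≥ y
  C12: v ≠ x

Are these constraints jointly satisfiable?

Unsatisfiable

From constraints 5 and 8, w = x = u, so w = u. But constraint 1 says w ≠ u. Contradiction.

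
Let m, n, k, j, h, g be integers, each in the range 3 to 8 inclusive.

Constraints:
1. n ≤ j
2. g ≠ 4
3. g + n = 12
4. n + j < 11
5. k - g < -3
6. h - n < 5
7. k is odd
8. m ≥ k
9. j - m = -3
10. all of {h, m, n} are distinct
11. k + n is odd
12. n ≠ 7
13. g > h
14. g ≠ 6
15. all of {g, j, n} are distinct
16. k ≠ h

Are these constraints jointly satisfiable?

Take m = 8, n = 4, k = 3, j = 5, h = 7, g = 8. Then constraint 3: g + n = 12; constraint 4: n + j = 9, and every other listed constraint is also met.

Satisfiable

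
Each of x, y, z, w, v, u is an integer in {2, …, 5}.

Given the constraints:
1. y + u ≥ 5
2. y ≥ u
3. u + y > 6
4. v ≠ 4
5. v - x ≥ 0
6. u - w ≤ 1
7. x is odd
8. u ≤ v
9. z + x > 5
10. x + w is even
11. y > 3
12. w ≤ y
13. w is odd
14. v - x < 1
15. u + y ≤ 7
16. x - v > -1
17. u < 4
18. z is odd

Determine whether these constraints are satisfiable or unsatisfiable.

Satisfiable

Take x = 5, y = 4, z = 3, w = 3, v = 5, u = 3. Then constraint 1: y + u = 7; constraint 3: u + y = 7, and every other listed constraint is also met.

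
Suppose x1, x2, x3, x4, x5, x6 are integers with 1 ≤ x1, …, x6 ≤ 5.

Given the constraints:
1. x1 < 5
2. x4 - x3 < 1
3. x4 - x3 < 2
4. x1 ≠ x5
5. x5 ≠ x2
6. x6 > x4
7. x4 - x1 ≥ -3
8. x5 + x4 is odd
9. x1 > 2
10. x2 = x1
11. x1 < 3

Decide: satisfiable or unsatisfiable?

From constraint 9: x1 ≥ 3. From constraint 11: x1 ≤ 2. But 2 < 3, so no value of x1 works.

Unsatisfiable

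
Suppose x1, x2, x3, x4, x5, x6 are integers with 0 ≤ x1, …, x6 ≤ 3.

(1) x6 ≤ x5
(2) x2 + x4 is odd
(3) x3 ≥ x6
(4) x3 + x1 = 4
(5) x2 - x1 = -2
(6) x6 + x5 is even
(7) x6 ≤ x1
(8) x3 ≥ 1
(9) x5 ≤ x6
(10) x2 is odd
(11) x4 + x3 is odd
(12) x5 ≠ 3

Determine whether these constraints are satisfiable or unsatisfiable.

The assignment x1 = 3, x2 = 1, x3 = 1, x4 = 0, x5 = 0, x6 = 0 works:
  constraint 2 holds since x2 + x4 = 1 is odd.
  constraint 4 holds since x3 + x1 = 4.
  constraint 5 holds since x2 - x1 = -2.
The rest check out directly.

Satisfiable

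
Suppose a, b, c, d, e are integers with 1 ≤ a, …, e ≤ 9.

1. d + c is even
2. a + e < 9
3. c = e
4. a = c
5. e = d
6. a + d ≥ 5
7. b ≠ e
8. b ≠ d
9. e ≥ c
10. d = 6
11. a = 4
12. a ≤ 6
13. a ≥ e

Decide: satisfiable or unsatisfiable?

Unsatisfiable

Constraint 11 fixes a = 4 and constraint 10 fixes d = 6. Constraints 3, 4, and 5 give a = c = e = d, so a = d. But 4 ≠ 6 — contradiction.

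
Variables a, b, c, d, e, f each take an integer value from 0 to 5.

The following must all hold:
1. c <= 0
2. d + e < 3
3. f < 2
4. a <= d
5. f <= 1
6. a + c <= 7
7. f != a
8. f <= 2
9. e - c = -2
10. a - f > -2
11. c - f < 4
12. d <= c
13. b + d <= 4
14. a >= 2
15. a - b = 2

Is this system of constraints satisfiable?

Unsatisfiable

From constraints 4 and 14: d ≥ a and a ≥ 2, so d ≥ 2. From constraints 1 and 12: d ≤ c and c ≤ 0, so d ≤ 0. But 0 < 2, so no value of d works.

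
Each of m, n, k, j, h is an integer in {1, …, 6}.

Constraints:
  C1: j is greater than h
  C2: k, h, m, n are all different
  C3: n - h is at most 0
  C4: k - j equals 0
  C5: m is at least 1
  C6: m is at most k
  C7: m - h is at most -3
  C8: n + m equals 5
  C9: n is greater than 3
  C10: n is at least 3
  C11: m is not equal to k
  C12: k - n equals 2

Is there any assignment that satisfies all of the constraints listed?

Take m = 1, n = 4, k = 6, j = 6, h = 5. Then constraint 3: n - h = -1; constraint 4: k - j = 0; constraint 7: m - h = -4, and every other listed constraint is also met.

Satisfiable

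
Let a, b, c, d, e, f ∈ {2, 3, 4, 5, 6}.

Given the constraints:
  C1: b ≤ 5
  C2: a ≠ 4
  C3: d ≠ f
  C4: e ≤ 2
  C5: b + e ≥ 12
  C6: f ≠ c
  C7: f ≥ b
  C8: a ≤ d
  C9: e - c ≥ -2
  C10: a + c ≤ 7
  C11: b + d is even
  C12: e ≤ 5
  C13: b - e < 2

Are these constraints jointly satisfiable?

From constraint 1: b ≤ 5. From constraint 12: e ≤ 5. Hence b + e ≤ 10. But constraint 5 requires b + e ≥ 12, and 12 > 10. Contradiction.

Unsatisfiable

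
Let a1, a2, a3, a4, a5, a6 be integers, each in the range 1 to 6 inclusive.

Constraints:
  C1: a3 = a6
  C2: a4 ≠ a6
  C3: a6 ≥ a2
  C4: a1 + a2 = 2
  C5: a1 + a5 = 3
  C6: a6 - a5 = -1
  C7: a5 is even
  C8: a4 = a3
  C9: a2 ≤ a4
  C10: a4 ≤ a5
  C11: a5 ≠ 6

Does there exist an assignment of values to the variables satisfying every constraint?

From constraints 1 and 8, a4 = a3 = a6, so a4 = a6. But constraint 2 says a4 ≠ a6. Contradiction.

Unsatisfiable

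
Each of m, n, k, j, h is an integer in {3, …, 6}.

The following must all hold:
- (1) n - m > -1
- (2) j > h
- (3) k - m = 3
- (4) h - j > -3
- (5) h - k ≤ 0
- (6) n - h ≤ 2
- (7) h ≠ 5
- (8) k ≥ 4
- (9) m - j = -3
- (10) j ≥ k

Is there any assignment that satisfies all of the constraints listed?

Satisfiable

The assignment m = 3, n = 4, k = 6, j = 6, h = 4 works:
  constraint 1 holds since n - m = 1.
  constraint 3 holds since k - m = 3.
  constraint 4 holds since h - j = -2.
The rest check out directly.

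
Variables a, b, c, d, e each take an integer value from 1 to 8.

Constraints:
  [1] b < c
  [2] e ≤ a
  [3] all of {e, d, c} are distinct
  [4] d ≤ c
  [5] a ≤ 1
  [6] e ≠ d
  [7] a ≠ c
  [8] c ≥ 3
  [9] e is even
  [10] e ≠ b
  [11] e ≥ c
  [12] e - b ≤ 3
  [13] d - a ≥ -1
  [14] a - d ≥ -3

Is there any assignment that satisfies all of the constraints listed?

Unsatisfiable

From constraints 8 and 11: e ≥ c and c ≥ 3, so e ≥ 3. From constraints 2 and 5: e ≤ a and a ≤ 1, so e ≤ 1. But 1 < 3, so no value of e works.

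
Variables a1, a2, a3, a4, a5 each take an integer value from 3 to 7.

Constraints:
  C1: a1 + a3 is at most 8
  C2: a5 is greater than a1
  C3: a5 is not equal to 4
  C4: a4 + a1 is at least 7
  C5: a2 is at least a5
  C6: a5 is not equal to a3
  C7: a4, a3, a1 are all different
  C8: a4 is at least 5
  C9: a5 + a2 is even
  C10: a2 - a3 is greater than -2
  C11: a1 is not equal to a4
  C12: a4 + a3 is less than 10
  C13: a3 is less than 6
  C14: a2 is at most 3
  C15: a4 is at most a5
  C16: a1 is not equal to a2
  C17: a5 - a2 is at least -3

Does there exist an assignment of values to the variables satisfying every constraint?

Unsatisfiable

From constraints 8 and 15: a5 ≥ a4 and a4 ≥ 5, so a5 ≥ 5. From constraints 5 and 14: a5 ≤ a2 and a2 ≤ 3, so a5 ≤ 3. But 3 < 5, so no value of a5 works.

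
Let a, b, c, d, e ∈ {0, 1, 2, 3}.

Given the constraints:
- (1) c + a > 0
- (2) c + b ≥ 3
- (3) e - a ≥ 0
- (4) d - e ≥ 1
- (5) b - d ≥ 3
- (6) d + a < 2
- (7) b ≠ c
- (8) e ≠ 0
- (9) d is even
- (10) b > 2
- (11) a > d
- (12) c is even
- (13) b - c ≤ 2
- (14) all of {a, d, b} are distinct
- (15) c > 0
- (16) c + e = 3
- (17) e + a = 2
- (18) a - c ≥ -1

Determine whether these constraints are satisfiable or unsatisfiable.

Unsatisfiable

Constraints 3, 4, 5, 13, and 18 give d − e ≥ 1, e − a ≥ 0, a − c ≥ -1, c − b ≥ -2, b − d ≥ 3.
Adding all 5 inequalities: the left sides telescope to 0, and the right sides sum to 1 + 0 + (-1) + (-2) + 3 = 1. So 0 ≥ 1, which is false.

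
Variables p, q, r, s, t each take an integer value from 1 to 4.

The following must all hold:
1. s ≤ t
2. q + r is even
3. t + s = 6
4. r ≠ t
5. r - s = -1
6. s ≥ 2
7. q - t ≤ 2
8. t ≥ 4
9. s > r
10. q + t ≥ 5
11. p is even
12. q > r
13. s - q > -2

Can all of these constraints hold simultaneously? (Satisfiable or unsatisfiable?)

Try p = 4, q = 3, r = 1, s = 2, t = 4.
Check constraint 3: t + s = 6; constraint 5: r - s = -1. The remaining constraints are straightforward to verify.

Satisfiable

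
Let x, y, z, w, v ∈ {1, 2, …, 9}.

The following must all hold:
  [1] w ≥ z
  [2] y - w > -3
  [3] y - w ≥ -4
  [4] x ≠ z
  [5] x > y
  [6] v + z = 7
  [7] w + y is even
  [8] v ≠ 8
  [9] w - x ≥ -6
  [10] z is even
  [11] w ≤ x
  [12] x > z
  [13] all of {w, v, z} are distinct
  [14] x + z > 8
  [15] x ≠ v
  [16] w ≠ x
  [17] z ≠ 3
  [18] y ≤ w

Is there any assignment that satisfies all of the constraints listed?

Satisfiable

Setting (x, y, z, w, v) = (7, 2, 2, 4, 5) satisfies everything: constraint 2: y - w = -2; constraint 3: y - w = -2; constraint 6: v + z = 7, and the others follow.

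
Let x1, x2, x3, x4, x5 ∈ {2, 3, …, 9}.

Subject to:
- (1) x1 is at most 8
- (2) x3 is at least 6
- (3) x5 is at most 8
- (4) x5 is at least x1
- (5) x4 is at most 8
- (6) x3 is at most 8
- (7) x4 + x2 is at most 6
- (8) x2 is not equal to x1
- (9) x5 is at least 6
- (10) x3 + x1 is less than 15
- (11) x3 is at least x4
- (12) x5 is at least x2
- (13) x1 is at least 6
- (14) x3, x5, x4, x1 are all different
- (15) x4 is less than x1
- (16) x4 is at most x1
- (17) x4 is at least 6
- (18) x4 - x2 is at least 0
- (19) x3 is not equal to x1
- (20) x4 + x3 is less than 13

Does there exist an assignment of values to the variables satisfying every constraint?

Unsatisfiable

Constraints 1, 2, 3, 5, 6, 9, 13, and 17 confine each of x3, x5, x4, x1 to the 3 values {6, …, 8}.
Constraint 14 requires all 4 of them to be distinct, but only 3 values are available — impossible by the pigeonhole principle.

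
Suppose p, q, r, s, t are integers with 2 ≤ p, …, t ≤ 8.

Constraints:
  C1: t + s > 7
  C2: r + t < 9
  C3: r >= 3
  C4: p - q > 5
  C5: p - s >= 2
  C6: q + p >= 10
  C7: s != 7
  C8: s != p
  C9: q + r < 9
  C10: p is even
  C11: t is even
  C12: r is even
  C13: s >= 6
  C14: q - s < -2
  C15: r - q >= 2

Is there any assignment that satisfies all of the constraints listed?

Setting (p, q, r, s, t) = (8, 2, 6, 6, 2) satisfies everything: constraint 1: t + s = 8; constraint 2: r + t = 8, and the others follow.

Satisfiable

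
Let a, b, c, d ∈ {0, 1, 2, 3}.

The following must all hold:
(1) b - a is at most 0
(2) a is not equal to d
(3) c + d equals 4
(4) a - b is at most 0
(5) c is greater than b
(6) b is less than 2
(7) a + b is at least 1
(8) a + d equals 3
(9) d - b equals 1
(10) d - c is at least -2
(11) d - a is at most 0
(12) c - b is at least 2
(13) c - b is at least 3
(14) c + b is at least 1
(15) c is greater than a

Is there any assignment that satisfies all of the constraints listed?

Constraints 4, 10, 11, and 13 give b − a ≥ 0, a − d ≥ 0, d − c ≥ -2, c − b ≥ 3.
Adding all 4 inequalities: the left sides telescope to 0, and the right sides sum to 0 + 0 + (-2) + 3 = 1. So 0 ≥ 1, which is false.

Unsatisfiable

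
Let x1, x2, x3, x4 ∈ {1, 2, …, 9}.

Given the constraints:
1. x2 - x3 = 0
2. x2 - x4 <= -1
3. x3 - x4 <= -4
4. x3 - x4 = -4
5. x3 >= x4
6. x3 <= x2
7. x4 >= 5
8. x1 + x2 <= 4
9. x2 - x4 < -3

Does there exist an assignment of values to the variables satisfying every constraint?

Constraints 2, 5, and 6 give x4 ≤ x3, x3 ≤ x2, x2 < x4. Chaining: x4 ≤ x3 ≤ x2 < x4, which forces x4 < x4 — impossible.

Unsatisfiable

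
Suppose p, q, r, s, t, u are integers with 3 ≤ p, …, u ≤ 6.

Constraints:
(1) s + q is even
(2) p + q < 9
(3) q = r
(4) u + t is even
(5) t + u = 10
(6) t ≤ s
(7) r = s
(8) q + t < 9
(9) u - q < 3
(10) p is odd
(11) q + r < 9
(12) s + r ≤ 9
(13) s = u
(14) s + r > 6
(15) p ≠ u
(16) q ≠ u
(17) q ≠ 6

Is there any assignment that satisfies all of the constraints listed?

Unsatisfiable

From constraints 3, 7, and 13, q = r = s = u, so q = u. But constraint 16 says q ≠ u. Contradiction.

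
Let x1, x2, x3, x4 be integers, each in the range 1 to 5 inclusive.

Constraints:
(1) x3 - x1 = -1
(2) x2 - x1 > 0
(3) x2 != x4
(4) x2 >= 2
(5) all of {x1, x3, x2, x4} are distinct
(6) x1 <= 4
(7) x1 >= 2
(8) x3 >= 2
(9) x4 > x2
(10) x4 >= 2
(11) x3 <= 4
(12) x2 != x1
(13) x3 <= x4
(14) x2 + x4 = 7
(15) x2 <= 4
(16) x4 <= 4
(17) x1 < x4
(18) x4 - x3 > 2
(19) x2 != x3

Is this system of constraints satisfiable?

Unsatisfiable

Constraints 4, 6, 7, 8, 10, 11, 15, and 16 confine each of x1, x3, x2, x4 to the 3 values {2, …, 4}.
Constraint 5 requires all 4 of them to be distinct, but only 3 values are available — impossible by the pigeonhole principle.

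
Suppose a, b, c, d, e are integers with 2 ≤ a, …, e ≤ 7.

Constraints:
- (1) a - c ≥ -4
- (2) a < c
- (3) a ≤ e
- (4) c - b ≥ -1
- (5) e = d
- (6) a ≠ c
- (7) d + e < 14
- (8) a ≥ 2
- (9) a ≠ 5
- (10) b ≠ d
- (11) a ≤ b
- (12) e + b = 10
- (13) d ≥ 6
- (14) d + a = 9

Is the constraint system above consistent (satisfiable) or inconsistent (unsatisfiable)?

Try a = 3, b = 4, c = 4, d = 6, e = 6.
Check constraint 1: a - c = -1; constraint 4: c - b = 0; constraint 7: d + e = 12. The remaining constraints are straightforward to verify.

Satisfiable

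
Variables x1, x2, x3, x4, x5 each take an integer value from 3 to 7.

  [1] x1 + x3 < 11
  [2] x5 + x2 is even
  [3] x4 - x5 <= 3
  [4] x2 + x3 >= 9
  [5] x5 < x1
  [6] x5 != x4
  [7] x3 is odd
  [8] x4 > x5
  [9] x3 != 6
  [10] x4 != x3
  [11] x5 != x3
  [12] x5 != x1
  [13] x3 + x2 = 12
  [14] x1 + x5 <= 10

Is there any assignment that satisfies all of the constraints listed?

Try x1 = 4, x2 = 7, x3 = 5, x4 = 4, x5 = 3.
Check constraint 1: x1 + x3 = 9; constraint 3: x4 - x5 = 1. The remaining constraints are straightforward to verify.

Satisfiable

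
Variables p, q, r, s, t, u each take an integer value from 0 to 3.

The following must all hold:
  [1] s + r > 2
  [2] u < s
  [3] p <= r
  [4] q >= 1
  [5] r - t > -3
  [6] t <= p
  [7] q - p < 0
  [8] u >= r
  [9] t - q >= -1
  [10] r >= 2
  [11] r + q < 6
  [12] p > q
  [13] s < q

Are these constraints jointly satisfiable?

Unsatisfiable

Constraints 2, 3, 7, 8, and 13 give s < q, q < p, p ≤ r, r ≤ u, u < s. Chaining: s < q < p ≤ r ≤ u < s, which forces s < s — impossible.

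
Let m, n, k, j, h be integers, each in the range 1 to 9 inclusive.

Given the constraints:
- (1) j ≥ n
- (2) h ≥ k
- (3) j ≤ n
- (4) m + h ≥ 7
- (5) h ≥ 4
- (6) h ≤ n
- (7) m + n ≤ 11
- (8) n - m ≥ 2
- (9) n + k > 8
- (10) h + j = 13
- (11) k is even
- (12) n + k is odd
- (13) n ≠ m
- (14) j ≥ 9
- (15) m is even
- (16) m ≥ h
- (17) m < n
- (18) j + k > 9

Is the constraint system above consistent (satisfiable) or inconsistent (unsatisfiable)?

Unsatisfiable

From constraints 5 and 16: m ≥ h ≥ 4. From constraints 3 and 14: n ≥ j ≥ 9. Hence m + n ≥ 13. But constraint 7 requires m + n ≤ 11, and 11 < 13. Contradiction.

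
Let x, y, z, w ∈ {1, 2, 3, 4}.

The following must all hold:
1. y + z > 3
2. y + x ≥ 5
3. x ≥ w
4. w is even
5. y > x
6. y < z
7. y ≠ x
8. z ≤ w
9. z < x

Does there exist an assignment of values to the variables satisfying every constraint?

Unsatisfiable

Constraints 3, 5, 6, and 8 give w ≤ x, x < y, y < z, z ≤ w. Chaining: w ≤ x < y < z ≤ w, which forces w < w — impossible.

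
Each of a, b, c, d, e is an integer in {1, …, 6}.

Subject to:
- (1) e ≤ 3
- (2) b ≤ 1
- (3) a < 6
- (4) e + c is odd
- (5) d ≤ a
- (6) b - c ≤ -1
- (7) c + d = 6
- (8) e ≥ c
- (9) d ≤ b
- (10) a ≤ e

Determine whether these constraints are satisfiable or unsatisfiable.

From constraints 1 and 8: c ≤ e ≤ 3. From constraints 2 and 9: d ≤ b ≤ 1. Hence c + d ≤ 4. But constraint 7 requires c + d = 6, and 6 > 4. Contradiction.

Unsatisfiable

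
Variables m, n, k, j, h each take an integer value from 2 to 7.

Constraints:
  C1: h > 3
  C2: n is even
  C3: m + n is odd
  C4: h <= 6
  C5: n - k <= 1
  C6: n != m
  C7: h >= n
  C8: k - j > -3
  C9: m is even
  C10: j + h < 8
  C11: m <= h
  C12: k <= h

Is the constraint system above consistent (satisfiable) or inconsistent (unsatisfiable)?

Constraint 9 makes m even and constraint 2 makes n even, so m + n must be even. Constraint 3 says m + n is odd — contradiction.

Unsatisfiable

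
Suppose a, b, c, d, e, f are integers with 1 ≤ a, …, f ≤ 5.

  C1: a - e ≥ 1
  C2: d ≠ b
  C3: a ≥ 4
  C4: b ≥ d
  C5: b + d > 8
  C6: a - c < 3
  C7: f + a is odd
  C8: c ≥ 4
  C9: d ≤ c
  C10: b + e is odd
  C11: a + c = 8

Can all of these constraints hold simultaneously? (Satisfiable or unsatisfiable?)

Satisfiable

One satisfying assignment is a = 4, b = 5, c = 4, d = 4, e = 2, f = 3.
For the less obvious constraints — constraint 1: a - e = 2; constraint 5: b + d = 9 — and the others hold by inspection.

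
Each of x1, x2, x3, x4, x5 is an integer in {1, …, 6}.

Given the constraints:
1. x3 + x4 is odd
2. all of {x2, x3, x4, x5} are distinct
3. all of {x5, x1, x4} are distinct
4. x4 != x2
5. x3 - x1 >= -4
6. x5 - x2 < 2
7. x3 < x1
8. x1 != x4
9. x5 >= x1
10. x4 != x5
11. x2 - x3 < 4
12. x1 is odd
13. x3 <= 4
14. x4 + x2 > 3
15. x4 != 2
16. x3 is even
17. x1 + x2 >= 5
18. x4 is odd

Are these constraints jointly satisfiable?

The assignment x1 = 3, x2 = 5, x3 = 2, x4 = 1, x5 = 4 works:
  constraint 5 holds since x3 - x1 = -1.
  constraint 6 holds since x5 - x2 = -1.
The rest check out directly.

Satisfiable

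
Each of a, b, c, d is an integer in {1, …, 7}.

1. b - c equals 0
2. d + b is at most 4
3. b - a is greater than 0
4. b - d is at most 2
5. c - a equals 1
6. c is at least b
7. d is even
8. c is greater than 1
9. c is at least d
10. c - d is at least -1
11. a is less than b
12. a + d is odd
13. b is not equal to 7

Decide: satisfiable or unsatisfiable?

One satisfying assignment is a = 1, b = 2, c = 2, d = 2.
For the less obvious constraints — constraint 1: b - c = 0; constraint 2: d + b = 4 — and the others hold by inspection.

Satisfiable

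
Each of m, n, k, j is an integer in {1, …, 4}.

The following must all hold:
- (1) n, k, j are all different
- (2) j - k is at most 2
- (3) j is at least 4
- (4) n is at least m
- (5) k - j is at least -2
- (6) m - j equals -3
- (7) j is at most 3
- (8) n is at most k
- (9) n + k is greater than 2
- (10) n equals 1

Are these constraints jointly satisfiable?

Unsatisfiable

From constraint 3: j ≥ 4. From constraint 7: j ≤ 3. But 3 < 4, so no value of j works.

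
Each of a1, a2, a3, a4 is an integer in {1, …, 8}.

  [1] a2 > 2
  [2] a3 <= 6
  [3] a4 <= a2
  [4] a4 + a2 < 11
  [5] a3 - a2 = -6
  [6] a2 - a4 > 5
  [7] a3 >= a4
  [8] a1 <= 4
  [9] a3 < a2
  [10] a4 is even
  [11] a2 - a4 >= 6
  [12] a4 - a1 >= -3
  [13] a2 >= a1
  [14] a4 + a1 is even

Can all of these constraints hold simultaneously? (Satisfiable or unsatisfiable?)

One satisfying assignment is a1 = 2, a2 = 8, a3 = 2, a4 = 2.
For the less obvious constraints — constraint 4: a4 + a2 = 10; constraint 5: a3 - a2 = -6 — and the others hold by inspection.

Satisfiable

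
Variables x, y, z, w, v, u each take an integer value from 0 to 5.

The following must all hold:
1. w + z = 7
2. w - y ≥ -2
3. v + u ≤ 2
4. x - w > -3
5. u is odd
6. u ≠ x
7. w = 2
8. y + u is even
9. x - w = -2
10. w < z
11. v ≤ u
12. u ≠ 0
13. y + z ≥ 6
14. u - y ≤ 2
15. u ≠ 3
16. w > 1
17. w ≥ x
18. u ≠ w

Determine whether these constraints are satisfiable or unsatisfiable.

Satisfiable

Take x = 0, y = 1, z = 5, w = 2, v = 0, u = 1. Then constraint 1: w + z = 7; constraint 2: w - y = 1, and every other listed constraint is also met.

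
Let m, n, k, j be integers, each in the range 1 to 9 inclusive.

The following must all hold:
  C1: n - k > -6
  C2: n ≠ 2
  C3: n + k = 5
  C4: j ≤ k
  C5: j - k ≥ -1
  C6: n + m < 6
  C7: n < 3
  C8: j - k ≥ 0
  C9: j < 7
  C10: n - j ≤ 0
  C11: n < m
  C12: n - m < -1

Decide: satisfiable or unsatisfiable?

Satisfiable

Try m = 4, n = 1, k = 4, j = 4.
Check constraint 1: n - k = -3; constraint 3: n + k = 5; constraint 5: j - k = 0. The remaining constraints are straightforward to verify.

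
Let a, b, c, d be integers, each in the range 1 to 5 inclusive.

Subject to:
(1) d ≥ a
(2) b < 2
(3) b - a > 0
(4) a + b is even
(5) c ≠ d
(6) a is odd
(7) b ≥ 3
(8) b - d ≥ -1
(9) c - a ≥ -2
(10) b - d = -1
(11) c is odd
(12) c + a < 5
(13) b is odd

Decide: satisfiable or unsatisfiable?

From constraint 7: b ≥ 3. From constraint 2: b ≤ 1. But 1 < 3, so no value of b works.

Unsatisfiable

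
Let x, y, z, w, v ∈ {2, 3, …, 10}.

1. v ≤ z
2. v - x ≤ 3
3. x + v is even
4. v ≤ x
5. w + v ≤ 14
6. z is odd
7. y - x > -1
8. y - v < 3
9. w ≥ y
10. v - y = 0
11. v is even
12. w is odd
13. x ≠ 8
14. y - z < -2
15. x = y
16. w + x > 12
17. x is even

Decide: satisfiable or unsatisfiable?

One satisfying assignment is x = 4, y = 4, z = 9, w = 9, v = 4.
For the less obvious constraints — constraint 2: v - x = 0; constraint 5: w + v = 13 — and the others hold by inspection.

Satisfiable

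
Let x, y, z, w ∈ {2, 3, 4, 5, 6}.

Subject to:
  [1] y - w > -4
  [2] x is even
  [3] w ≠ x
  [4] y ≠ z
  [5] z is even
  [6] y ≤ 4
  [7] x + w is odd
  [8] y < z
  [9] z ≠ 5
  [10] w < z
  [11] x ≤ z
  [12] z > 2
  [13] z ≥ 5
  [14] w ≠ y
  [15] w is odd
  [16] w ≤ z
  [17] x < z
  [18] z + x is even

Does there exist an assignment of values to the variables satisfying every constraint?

Try x = 4, y = 2, z = 6, w = 5.
Check constraint 1: y - w = -3; constraint 2: x = 4 is even. The remaining constraints are straightforward to verify.

Satisfiable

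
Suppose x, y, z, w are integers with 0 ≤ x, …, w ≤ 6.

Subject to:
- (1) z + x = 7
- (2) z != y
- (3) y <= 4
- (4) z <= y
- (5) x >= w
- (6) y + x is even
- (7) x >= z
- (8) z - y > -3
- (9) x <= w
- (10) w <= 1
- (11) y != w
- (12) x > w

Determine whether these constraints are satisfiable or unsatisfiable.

Unsatisfiable

From constraints 3 and 4: z ≤ y ≤ 4. From constraints 9 and 10: x ≤ w ≤ 1. Hence z + x ≤ 5. But constraint 1 requires z + x = 7, and 7 > 5. Contradiction.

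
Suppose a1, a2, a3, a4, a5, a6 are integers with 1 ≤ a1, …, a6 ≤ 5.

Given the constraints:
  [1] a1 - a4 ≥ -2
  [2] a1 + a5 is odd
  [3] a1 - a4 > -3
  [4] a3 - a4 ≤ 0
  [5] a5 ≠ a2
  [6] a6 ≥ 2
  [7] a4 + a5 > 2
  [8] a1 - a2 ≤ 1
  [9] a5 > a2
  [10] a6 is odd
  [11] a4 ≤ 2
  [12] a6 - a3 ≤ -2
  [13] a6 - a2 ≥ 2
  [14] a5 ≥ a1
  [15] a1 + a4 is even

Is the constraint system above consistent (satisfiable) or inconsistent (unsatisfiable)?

Constraints 1, 4, 8, 12, and 13 give a2 − a1 ≥ -1, a1 − a4 ≥ -2, a4 − a3 ≥ 0, a3 − a6 ≥ 2, a6 − a2 ≥ 2.
Adding all 5 inequalities: the left sides telescope to 0, and the right sides sum to (-1) + (-2) + 0 + 2 + 2 = 1. So 0 ≥ 1, which is false.

Unsatisfiable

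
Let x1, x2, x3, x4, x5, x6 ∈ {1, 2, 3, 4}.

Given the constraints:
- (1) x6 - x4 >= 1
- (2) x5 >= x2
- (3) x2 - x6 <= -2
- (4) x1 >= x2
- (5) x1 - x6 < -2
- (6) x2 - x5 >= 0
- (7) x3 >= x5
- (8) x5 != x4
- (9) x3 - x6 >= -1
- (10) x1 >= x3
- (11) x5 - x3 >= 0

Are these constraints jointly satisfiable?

Unsatisfiable

Constraints 3, 6, 9, and 11 give x3 − x6 ≥ -1, x6 − x2 ≥ 2, x2 − x5 ≥ 0, x5 − x3 ≥ 0.
Adding all 4 inequalities: the left sides telescope to 0, and the right sides sum to (-1) + 2 + 0 + 0 = 1. So 0 ≥ 1, which is false.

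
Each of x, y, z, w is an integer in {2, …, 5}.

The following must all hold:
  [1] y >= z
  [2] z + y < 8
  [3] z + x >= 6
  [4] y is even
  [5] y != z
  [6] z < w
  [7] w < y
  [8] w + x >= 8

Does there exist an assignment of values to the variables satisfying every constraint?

Satisfiable

Try x = 5, y = 4, z = 2, w = 3.
Check constraint 2: z + y = 6; constraint 3: z + x = 7; constraint 8: w + x = 8. The remaining constraints are straightforward to verify.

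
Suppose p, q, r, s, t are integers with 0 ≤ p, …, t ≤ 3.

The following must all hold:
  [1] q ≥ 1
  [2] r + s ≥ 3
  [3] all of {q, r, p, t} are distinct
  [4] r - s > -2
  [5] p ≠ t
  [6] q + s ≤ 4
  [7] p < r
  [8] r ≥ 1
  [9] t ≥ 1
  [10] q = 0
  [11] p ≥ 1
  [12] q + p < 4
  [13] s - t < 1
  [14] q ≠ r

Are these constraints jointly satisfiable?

Constraints 1, 8, 9, and 11 confine each of q, r, p, t to the 3 values {1, …, 3} (the domain already gives each ≤ 3).
Constraint 3 requires all 4 of them to be distinct, but only 3 values are available — impossible by the pigeonhole principle.

Unsatisfiable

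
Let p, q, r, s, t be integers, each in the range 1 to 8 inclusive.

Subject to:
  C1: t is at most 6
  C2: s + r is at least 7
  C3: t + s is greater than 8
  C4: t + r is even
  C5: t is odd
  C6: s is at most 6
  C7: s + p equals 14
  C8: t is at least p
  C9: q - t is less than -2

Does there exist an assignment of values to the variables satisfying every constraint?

Unsatisfiable

From constraint 6: s ≤ 6. From constraints 1 and 8: p ≤ t ≤ 6. Hence s + p ≤ 12. But constraint 7 requires s + p = 14, and 14 > 12. Contradiction.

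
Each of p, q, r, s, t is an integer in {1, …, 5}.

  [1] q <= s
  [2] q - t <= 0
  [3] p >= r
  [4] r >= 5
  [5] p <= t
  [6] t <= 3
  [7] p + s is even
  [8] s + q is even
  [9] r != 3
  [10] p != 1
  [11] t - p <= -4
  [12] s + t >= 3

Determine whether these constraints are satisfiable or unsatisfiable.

From constraints 3 and 4: p ≥ r and r ≥ 5, so p ≥ 5. From constraints 5 and 6: p ≤ t and t ≤ 3, so p ≤ 3. But 3 < 5, so no value of p works.

Unsatisfiable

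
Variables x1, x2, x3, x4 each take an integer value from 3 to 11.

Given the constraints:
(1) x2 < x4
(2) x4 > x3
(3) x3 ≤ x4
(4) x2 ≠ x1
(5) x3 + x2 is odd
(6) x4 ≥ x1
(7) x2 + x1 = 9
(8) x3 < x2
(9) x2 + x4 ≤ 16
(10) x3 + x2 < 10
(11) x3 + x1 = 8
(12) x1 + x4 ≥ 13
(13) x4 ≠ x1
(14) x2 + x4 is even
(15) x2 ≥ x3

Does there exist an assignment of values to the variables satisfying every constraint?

Satisfiable

Setting (x1, x2, x3, x4) = (4, 5, 4, 11) satisfies everything: constraint 7: x2 + x1 = 9; constraint 9: x2 + x4 = 16; constraint 10: x3 + x2 = 9, and the others follow.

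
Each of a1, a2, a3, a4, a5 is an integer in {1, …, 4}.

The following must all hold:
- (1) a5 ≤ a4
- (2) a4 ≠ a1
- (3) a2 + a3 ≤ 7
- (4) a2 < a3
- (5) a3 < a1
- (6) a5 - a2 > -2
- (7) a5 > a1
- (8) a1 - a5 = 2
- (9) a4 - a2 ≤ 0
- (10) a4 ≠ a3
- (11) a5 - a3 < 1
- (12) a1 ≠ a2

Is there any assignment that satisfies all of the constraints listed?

Constraints 1, 4, 5, 7, and 9 give a1 < a5, a5 ≤ a4, a4 ≤ a2, a2 < a3, a3 < a1. Chaining: a1 < a5 ≤ a4 ≤ a2 < a3 < a1, which forces a1 < a1 — impossible.

Unsatisfiable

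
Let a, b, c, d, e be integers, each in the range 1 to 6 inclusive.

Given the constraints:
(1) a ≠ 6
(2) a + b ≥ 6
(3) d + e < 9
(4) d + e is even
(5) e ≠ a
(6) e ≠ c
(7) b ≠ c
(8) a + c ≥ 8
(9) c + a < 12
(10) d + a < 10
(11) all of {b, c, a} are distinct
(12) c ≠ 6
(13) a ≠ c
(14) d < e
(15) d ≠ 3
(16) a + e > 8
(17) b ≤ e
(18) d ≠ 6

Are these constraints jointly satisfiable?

Satisfiable

Setting (a, b, c, d, e) = (5, 2, 4, 2, 6) satisfies everything: constraint 2: a + b = 7; constraint 3: d + e = 8; constraint 8: a + c = 9, and the others follow.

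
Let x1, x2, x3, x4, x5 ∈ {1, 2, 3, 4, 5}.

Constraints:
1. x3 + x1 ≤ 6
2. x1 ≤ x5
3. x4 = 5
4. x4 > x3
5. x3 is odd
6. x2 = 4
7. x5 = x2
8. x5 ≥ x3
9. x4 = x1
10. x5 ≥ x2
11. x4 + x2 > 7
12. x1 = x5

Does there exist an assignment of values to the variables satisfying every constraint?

Unsatisfiable

Constraint 3 fixes x4 = 5 and constraint 6 fixes x2 = 4. Constraints 7, 9, and 12 give x4 = x1 = x5 = x2, so x4 = x2. But 5 ≠ 4 — contradiction.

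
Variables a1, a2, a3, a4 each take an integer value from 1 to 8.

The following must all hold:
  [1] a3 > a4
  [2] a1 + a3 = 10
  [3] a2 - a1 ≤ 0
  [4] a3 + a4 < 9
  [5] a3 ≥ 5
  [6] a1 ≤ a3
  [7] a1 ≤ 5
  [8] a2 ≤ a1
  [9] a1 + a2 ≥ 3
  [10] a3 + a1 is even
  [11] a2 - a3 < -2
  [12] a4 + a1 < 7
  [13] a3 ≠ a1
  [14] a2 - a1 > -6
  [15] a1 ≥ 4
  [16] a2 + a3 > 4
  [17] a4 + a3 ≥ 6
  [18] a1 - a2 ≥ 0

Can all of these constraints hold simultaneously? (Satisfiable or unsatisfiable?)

Satisfiable

The assignment a1 = 4, a2 = 1, a3 = 6, a4 = 1 works:
  constraint 2 holds since a1 + a3 = 10.
  constraint 3 holds since a2 - a1 = -3.
The rest check out directly.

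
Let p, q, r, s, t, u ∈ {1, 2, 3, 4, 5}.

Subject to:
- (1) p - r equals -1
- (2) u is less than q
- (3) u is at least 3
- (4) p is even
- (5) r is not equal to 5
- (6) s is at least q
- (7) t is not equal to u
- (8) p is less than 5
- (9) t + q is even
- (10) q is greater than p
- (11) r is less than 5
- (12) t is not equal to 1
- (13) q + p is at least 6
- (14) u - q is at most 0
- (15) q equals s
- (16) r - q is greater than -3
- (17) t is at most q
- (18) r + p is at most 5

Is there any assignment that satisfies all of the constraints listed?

The assignment p = 2, q = 5, r = 3, s = 5, t = 3, u = 4 works:
  constraint 1 holds since p - r = -1.
  constraint 13 holds since q + p = 7.
  constraint 14 holds since u - q = -1.
The rest check out directly.

Satisfiable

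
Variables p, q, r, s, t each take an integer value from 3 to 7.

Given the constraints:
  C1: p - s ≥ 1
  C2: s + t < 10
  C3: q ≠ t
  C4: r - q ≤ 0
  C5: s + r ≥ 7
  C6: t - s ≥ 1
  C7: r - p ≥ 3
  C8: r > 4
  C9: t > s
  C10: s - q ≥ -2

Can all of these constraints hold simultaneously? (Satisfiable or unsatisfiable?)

Unsatisfiable

Constraints 1, 4, 7, and 10 give p − s ≥ 1, s − q ≥ -2, q − r ≥ 0, r − p ≥ 3.
Adding all 4 inequalities: the left sides telescope to 0, and the right sides sum to 1 + (-2) + 0 + 3 = 2. So 0 ≥ 2, which is false.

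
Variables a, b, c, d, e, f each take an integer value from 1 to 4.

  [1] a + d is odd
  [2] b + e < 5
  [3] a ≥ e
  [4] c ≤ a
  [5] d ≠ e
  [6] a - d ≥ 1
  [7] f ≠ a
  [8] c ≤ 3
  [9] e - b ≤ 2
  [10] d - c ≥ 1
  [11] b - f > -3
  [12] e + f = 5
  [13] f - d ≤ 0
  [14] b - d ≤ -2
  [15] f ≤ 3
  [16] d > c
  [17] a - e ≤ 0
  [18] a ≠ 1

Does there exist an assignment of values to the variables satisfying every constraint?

Constraints 6, 9, 14, and 17 give d − b ≥ 2, b − e ≥ -2, e − a ≥ 0, a − d ≥ 1.
Adding all 4 inequalities: the left sides telescope to 0, and the right sides sum to 2 + (-2) + 0 + 1 = 1. So 0 ≥ 1, which is false.

Unsatisfiable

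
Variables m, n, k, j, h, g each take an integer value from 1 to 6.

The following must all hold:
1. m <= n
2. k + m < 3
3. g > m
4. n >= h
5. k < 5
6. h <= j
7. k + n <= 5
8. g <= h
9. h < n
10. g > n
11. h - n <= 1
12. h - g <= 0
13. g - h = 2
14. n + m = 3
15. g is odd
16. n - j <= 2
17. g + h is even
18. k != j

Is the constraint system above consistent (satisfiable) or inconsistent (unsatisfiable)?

Constraints 8, 9, and 10 give g ≤ h, h < n, n < g. Chaining: g ≤ h < n < g, which forces g < g — impossible.

Unsatisfiable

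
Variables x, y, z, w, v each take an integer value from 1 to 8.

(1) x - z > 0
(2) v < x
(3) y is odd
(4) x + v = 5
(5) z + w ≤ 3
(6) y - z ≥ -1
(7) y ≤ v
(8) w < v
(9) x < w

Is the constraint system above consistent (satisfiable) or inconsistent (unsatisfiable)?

Unsatisfiable

Constraints 2, 8, and 9 give w < v, v < x, x < w. Chaining: w < v < x < w, which forces w < w — impossible.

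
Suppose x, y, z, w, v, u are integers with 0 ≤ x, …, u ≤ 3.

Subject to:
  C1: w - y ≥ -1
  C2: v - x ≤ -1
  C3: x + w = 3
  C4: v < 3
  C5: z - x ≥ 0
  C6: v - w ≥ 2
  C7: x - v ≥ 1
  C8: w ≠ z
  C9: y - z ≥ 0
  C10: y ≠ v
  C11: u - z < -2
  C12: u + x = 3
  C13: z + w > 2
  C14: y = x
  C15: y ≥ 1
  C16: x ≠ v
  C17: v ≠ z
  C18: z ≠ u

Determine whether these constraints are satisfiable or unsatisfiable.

Unsatisfiable

Constraints 1, 5, 6, 7, and 9 give x − v ≥ 1, v − w ≥ 2, w − y ≥ -1, y − z ≥ 0, z − x ≥ 0.
Adding all 5 inequalities: the left sides telescope to 0, and the right sides sum to 1 + 2 + (-1) + 0 + 0 = 2. So 0 ≥ 2, which is false.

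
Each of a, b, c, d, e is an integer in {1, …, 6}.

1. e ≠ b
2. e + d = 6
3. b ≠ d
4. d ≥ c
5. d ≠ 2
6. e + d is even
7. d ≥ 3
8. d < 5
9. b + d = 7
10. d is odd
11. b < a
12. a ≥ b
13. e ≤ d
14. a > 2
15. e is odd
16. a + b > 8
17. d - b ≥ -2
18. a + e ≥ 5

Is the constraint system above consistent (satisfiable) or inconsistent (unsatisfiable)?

Satisfiable

Take a = 5, b = 4, c = 2, d = 3, e = 3. Then constraint 2: e + d = 6; constraint 9: b + d = 7; constraint 16: a + b = 9, and every other listed constraint is also met.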